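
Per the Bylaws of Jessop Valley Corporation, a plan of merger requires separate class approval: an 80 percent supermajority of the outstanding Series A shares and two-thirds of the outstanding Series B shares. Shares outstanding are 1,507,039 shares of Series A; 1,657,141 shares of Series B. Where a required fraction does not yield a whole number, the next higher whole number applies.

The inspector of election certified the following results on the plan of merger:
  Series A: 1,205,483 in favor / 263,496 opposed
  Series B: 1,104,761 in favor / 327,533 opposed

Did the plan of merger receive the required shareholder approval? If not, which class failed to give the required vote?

Not approved — the Series A shares did not give the required vote.

Series A: 4/5 of 1507039 = 1205631.20, rounded up to 1205632; 1,205,632 required, 1,205,483 in favor — not approved.
Series B: 2/3 of 1657141 = 1104760.67, rounded up to 1104761; 1,104,761 required, 1,104,761 in favor — approved.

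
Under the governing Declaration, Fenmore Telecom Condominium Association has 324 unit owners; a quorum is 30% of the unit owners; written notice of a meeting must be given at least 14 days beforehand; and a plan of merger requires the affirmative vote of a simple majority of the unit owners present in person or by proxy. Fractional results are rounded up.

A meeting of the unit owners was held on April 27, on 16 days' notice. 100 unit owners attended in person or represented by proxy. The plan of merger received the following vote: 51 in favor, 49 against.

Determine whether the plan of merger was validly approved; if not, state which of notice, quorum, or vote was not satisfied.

Valid — all requirements satisfied.

Notice: 16 days given; 14 required. Satisfied.
Quorum: 30% of 324 = 97.20, rounded up to 98; 100 present. Satisfied.
Vote: requires a majority of those present (100); a majority of 100 is 51, so 51 needed; 51 in favor. Satisfied.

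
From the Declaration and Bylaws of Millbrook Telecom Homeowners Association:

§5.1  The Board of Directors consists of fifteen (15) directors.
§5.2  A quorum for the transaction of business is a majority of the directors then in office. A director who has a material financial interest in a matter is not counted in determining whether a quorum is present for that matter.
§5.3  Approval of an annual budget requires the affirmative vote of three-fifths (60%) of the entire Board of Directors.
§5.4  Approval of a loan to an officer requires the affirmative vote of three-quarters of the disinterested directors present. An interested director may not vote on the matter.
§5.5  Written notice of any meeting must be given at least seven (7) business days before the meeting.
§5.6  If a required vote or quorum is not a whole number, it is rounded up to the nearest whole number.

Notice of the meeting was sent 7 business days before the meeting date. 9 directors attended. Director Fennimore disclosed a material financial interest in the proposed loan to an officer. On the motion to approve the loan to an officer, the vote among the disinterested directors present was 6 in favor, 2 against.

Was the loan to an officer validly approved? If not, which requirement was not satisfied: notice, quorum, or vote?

Notice: 7 business days given; 7 required (7 ≥ 7). Satisfied.
Quorum: 9 present, but the 1 interested director does not count, leaving 8. Quorum is 8. Satisfied.
Vote: the loan to an officer requires three-fourths of the disinterested directors present (9 − 1 = 8). 3/4 of 8 = 6, so 6 affirmative votes are needed; 6 voted in favor. Satisfied.

Valid — all requirements satisfied.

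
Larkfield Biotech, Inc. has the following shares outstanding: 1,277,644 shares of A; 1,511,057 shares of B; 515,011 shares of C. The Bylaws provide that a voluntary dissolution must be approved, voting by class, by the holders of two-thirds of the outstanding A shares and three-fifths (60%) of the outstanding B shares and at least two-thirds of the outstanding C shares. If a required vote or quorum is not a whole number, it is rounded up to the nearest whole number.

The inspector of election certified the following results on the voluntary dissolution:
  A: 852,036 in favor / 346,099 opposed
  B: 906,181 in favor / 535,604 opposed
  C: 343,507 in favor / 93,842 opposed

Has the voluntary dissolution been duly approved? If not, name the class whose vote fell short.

Not approved — the B shares did not give the required vote.

A: 2/3 of 1277644 = 851762.67, rounded up to 851763; 851,763 required, 852,036 in favor — approved.
B: 3/5 of 1511057 = 906634.20, rounded up to 906635; 906,635 required, 906,181 in favor — not approved.
C: 2/3 of 515011 = 343340.67, rounded up to 343341; 343,341 required, 343,507 in favor — approved.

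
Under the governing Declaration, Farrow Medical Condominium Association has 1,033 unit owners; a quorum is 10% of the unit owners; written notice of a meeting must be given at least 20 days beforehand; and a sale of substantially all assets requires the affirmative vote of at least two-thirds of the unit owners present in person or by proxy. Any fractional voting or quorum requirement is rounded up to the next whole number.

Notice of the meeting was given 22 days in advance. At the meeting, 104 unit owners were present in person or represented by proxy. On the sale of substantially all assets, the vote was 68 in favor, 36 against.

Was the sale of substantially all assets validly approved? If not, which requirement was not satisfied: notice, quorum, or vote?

Notice: 22 days given; 20 required. Satisfied.
Quorum: 10% of 1,033 = 103.30, rounded up to 104; 104 present. Satisfied.
Vote: requires two-thirds of those present (104); 2/3 of 104 = 69.33, rounded up to 70, so 70 needed; 68 in favor. Not satisfied.

Invalid — vote requirement not satisfied.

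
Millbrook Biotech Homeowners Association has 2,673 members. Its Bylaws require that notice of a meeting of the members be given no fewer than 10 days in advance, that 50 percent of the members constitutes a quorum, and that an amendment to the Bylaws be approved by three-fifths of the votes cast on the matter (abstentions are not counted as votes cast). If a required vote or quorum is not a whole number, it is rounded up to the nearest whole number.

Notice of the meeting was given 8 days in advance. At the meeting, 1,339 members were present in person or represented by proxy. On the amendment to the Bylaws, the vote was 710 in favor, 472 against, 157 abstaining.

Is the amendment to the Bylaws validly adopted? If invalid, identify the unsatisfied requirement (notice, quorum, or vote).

Notice: 8 days given; 10 required. Not satisfied.
Quorum: 50% of 2,673 = 1,336.50, rounded up to 1,337; 1,339 present. Satisfied.
Vote: requires three-fifths of the votes cast (1,339 − 157 abstaining = 1,182); 3/5 of 1182 = 709.20, rounded up to 710, so 710 needed; 710 in favor. Satisfied.

Invalid — notice requirement not satisfied.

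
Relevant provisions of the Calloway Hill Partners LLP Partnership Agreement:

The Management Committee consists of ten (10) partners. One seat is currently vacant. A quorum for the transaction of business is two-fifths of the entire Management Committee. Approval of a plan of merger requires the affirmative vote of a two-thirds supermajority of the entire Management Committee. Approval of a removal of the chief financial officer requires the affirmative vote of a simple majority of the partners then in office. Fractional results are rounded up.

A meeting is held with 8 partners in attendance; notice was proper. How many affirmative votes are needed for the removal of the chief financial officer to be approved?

The removal of the chief financial officer requires a majority of the partners then in office (9).
A majority of 9 is 5.

5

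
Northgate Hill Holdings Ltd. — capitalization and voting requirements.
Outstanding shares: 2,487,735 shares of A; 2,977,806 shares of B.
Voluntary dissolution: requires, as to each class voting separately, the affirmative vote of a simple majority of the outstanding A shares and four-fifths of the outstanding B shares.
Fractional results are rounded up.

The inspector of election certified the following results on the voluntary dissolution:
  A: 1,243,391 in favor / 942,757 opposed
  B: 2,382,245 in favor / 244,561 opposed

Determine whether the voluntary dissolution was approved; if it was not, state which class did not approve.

Not approved — the A shares did not give the required vote.

A: a majority of 2487735 is 1243868; 1,243,868 required, 1,243,391 in favor — not approved.
B: 4/5 of 2977806 = 2382244.80, rounded up to 2382245; 2,382,245 required, 2,382,245 in favor — approved.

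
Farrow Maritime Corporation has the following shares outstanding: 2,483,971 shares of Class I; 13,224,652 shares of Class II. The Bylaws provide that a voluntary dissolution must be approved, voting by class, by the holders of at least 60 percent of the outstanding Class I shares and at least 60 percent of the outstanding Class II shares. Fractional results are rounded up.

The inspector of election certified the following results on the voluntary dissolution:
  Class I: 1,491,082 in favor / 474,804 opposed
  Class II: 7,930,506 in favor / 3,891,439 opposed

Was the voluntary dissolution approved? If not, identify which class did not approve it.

Not approved — the Class II shares did not give the required vote.

Class I: 3/5 of 2483971 = 1490382.60, rounded up to 1490383; 1,490,383 required, 1,491,082 in favor — approved.
Class II: 3/5 of 13224652 = 7934791.20, rounded up to 7934792; 7,934,792 required, 7,930,506 in favor — not approved.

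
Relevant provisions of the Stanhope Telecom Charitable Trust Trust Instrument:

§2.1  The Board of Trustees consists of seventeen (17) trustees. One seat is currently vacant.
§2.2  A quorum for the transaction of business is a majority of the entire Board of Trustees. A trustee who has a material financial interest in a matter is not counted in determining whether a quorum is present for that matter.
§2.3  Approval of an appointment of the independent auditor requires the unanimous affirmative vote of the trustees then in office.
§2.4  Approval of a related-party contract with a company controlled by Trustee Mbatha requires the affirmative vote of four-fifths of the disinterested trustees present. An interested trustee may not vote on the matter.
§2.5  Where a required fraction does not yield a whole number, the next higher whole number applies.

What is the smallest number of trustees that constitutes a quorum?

A majority of 17 is 9.

9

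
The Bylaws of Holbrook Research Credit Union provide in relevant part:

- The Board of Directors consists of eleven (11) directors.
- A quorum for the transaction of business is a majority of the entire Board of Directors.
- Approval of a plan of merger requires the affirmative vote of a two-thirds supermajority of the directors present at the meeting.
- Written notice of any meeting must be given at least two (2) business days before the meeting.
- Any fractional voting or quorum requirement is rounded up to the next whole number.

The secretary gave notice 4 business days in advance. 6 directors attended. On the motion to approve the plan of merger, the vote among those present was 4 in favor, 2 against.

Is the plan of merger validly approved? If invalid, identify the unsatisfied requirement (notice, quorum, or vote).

Notice: 4 business days given; 2 required (4 ≥ 2). Satisfied.
Quorum: 6 present; quorum is 6. Satisfied.
Vote: the plan of merger requires two-thirds of the directors present (6). 2/3 of 6 = 4, so 4 affirmative votes are needed; 4 voted in favor. Satisfied.

Valid — all requirements satisfied.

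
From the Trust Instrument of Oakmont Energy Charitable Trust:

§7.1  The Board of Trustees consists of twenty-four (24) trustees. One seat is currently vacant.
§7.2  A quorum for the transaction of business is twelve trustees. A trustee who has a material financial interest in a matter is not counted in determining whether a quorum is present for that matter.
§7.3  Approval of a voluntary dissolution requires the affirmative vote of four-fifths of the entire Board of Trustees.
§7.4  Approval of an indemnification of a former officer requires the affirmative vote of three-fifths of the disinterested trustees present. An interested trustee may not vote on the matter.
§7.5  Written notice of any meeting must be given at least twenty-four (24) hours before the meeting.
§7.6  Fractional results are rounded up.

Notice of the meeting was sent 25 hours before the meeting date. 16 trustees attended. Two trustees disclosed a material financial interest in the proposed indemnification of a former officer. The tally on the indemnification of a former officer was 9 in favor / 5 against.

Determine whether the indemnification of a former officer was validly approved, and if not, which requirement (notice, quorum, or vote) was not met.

Notice: 25 hours given; 24 required (25 ≥ 24). Satisfied.
Quorum: 16 present, but the 2 interested trustees do not count, leaving 14. Quorum is 12. Satisfied.
Vote: the indemnification of a former officer requires three-fifths of the disinterested trustees present (16 − 2 = 14). 3/5 of 14 = 8.40, rounded up to 9, so 9 affirmative votes are needed; 9 voted in favor. Satisfied.

Valid — all requirements satisfied.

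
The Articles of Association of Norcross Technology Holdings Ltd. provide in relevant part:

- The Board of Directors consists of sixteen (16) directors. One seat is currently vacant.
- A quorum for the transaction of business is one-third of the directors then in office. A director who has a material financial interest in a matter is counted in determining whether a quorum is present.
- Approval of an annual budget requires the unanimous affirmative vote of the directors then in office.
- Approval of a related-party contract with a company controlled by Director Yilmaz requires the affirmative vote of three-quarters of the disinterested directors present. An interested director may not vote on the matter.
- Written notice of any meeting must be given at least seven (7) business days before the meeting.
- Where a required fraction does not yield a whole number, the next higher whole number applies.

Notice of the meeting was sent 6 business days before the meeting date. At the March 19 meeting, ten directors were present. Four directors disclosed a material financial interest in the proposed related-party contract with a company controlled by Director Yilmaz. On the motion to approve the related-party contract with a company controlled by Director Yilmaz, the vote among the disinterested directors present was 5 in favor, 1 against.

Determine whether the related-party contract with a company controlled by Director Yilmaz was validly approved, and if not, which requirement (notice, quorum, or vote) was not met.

Invalid — notice requirement not satisfied.

Notice: 6 business days given; 7 required (6 < 7). Not satisfied.
Quorum: 10 present (interested directors count toward quorum); quorum is 5. Satisfied.
Vote: the related-party contract with a company controlled by Director Yilmaz requires three-fourths of the disinterested directors present (10 − 4 = 6). 3/4 of 6 = 4.50, rounded up to 5, so 5 affirmative votes are needed; 5 voted in favor. Satisfied.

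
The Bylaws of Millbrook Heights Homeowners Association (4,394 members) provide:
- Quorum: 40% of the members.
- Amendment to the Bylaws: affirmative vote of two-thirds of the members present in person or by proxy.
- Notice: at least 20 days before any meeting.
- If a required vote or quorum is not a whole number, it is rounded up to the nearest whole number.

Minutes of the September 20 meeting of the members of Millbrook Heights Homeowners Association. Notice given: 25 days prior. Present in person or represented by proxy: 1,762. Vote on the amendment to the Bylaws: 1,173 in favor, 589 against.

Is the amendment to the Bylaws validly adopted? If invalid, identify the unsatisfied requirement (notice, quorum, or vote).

Notice: 25 days given; 20 required. Satisfied.
Quorum: 40% of 4,394 = 1,757.60, rounded up to 1,758; 1,762 present. Satisfied.
Vote: requires two-thirds of those present (1,762); 2/3 of 1762 = 1174.67, rounded up to 1175, so 1,175 needed; 1,173 in favor. Not satisfied.

Invalid — vote requirement not satisfied.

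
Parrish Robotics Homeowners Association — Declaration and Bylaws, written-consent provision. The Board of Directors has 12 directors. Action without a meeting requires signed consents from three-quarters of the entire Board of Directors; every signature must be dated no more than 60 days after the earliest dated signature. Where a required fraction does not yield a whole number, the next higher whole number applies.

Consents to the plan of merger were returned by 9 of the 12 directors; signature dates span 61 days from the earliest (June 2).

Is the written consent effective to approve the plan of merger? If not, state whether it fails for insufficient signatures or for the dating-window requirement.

Signatures required: three-quarters of 12 — 3/4 of 12 = 9, so 9 needed; 9 signed. Sufficient.
Dating window: the latest signature is 61 days after the earliest; the limit is 60 days. Outside the window.

Not effective — dating-window requirement not satisfied.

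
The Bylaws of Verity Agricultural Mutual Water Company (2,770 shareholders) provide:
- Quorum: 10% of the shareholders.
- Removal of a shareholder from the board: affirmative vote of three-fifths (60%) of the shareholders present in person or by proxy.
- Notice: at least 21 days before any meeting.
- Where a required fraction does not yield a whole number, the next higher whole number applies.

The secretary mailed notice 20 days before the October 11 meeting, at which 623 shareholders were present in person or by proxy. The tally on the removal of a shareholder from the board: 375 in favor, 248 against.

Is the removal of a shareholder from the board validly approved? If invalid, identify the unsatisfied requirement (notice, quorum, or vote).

Invalid — notice requirement not satisfied.

Notice: 20 days given; 21 required. Not satisfied.
Quorum: 10% of 2,770 = 277; 623 present. Satisfied.
Vote: requires three-fifths of those present (623); 3/5 of 623 = 373.80, rounded up to 374, so 374 needed; 375 in favor. Satisfied.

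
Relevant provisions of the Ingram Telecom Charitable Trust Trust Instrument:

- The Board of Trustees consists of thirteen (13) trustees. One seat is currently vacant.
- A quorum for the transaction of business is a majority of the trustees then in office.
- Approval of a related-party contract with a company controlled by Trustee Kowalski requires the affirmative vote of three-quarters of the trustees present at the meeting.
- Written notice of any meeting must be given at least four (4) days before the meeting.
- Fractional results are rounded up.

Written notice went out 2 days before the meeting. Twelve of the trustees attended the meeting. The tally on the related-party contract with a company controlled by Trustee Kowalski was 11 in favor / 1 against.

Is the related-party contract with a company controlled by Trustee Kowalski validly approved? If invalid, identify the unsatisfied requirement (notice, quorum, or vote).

Notice: 2 days given; 4 required (2 < 4). Not satisfied.
Quorum: 12 present; quorum is 7. Satisfied.
Vote: the related-party contract with a company controlled by Trustee Kowalski requires three-fourths of the trustees present (12). 3/4 of 12 = 9, so 9 affirmative votes are needed; 11 voted in favor. Satisfied.

Invalid — notice requirement not satisfied.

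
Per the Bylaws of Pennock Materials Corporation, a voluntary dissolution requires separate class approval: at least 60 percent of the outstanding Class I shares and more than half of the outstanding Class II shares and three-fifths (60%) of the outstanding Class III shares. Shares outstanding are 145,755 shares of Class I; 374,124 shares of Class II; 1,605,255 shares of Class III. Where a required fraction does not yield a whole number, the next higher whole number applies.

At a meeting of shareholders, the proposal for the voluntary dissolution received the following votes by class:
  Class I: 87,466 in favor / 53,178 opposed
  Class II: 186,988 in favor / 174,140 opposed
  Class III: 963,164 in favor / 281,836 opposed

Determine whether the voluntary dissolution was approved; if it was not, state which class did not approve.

Not approved — the Class II shares did not give the required vote.

Class I: 3/5 of 145755 = 87453; 87,453 required, 87,466 in favor — approved.
Class II: a majority of 374124 is 187063; 187,063 required, 186,988 in favor — not approved.
Class III: 3/5 of 1605255 = 963153; 963,153 required, 963,164 in favor — approved.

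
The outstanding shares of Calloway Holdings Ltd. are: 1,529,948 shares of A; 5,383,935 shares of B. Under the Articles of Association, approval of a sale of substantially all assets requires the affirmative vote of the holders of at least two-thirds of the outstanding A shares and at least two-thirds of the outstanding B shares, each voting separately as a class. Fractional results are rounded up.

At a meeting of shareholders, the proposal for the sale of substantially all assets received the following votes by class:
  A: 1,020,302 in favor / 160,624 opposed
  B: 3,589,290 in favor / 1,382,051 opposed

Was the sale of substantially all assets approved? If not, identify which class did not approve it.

A: 2/3 of 1529948 = 1019965.33, rounded up to 1019966; 1,019,966 required, 1,020,302 in favor — approved.
B: 2/3 of 5383935 = 3589290; 3,589,290 required, 3,589,290 in favor — approved.

Approved — every class gave the required vote.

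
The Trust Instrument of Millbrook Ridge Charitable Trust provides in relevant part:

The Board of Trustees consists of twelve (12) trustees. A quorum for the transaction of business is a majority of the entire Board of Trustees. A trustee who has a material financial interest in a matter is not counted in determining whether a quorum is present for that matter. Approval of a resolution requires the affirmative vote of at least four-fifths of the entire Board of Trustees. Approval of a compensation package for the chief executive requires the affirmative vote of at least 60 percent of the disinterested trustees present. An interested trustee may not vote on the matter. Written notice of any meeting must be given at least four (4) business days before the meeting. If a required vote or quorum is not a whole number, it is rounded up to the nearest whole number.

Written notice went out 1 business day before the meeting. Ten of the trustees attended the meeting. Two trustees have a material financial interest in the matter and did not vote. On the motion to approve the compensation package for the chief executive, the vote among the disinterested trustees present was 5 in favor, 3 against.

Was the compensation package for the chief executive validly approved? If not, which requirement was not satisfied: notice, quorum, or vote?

Invalid — notice requirement not satisfied.

Notice: 1 business day given; 4 required (1 < 4). Not satisfied.
Quorum: 10 present, but the 2 interested trustees do not count, leaving 8. Quorum is 7. Satisfied.
Vote: the compensation package for the chief executive requires three-fifths of the disinterested trustees present (10 − 2 = 8). 3/5 of 8 = 4.80, rounded up to 5, so 5 affirmative votes are needed; 5 voted in favor. Satisfied.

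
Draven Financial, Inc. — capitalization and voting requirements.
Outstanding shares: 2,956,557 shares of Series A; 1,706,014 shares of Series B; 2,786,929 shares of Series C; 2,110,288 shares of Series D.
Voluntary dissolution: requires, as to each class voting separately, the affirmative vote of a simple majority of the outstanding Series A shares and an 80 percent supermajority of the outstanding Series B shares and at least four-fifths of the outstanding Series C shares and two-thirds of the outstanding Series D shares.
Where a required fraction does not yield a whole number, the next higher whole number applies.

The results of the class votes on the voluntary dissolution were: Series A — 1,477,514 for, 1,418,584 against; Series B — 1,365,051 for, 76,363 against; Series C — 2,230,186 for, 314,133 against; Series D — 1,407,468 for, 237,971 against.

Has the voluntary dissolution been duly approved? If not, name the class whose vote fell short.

Not approved — the Series A shares did not give the required vote.

Series A: a majority of 2956557 is 1478279; 1,478,279 required, 1,477,514 in favor — not approved.
Series B: 4/5 of 1706014 = 1364811.20, rounded up to 1364812; 1,364,812 required, 1,365,051 in favor — approved.
Series C: 4/5 of 2786929 = 2229543.20, rounded up to 2229544; 2,229,544 required, 2,230,186 in favor — approved.
Series D: 2/3 of 2110288 = 1406858.67, rounded up to 1406859; 1,406,859 required, 1,407,468 in favor — approved.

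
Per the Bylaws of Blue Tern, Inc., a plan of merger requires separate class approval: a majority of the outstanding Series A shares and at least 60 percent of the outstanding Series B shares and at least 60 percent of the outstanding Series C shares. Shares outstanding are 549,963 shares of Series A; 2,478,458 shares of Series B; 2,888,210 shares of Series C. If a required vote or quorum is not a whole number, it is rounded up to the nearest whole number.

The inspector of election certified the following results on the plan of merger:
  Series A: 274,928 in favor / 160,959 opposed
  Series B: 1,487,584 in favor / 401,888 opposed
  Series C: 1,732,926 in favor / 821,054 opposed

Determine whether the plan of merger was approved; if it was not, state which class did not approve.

Not approved — the Series A shares did not give the required vote.

Series A: a majority of 549963 is 274982; 274,982 required, 274,928 in favor — not approved.
Series B: 3/5 of 2478458 = 1487074.80, rounded up to 1487075; 1,487,075 required, 1,487,584 in favor — approved.
Series C: 3/5 of 2888210 = 1732926; 1,732,926 required, 1,732,926 in favor — approved.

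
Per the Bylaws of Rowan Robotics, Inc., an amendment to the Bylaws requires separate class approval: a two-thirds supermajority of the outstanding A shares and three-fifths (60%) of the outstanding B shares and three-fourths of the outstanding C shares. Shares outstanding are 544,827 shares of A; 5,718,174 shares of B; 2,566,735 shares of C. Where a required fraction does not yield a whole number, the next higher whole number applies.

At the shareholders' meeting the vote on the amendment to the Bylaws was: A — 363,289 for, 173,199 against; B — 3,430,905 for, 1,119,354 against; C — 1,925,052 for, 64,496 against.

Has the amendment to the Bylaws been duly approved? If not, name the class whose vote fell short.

Approved — every class gave the required vote.

A: 2/3 of 544827 = 363218; 363,218 required, 363,289 in favor — approved.
B: 3/5 of 5718174 = 3430904.40, rounded up to 3430905; 3,430,905 required, 3,430,905 in favor — approved.
C: 3/4 of 2566735 = 1925051.25, rounded up to 1925052; 1,925,052 required, 1,925,052 in favor — approved.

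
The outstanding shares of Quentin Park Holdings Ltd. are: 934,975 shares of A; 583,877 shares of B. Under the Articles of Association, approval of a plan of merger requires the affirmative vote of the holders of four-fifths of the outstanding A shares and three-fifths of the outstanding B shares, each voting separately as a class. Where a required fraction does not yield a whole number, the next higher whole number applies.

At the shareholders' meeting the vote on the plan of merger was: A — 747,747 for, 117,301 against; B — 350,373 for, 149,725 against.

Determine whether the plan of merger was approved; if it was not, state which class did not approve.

Not approved — the A shares did not give the required vote.

A: 4/5 of 934975 = 747980; 747,980 required, 747,747 in favor — not approved.
B: 3/5 of 583877 = 350326.20, rounded up to 350327; 350,327 required, 350,373 in favor — approved.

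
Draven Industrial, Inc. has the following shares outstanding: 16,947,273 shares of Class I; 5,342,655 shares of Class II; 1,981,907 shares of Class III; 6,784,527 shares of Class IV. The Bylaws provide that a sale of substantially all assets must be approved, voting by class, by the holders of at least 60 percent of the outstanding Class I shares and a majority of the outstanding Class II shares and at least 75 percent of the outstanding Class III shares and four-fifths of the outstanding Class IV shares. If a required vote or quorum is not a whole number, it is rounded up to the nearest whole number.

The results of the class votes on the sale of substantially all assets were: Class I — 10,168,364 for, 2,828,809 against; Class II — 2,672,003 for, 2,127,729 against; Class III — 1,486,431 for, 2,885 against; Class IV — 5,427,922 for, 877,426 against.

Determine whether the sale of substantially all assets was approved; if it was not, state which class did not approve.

Approved — every class gave the required vote.

Class I: 3/5 of 16947273 = 10168363.80, rounded up to 10168364; 10,168,364 required, 10,168,364 in favor — approved.
Class II: a majority of 5342655 is 2671328; 2,671,328 required, 2,672,003 in favor — approved.
Class III: 3/4 of 1981907 = 1486430.25, rounded up to 1486431; 1,486,431 required, 1,486,431 in favor — approved.
Class IV: 4/5 of 6784527 = 5427621.60, rounded up to 5427622; 5,427,622 required, 5,427,922 in favor — approved.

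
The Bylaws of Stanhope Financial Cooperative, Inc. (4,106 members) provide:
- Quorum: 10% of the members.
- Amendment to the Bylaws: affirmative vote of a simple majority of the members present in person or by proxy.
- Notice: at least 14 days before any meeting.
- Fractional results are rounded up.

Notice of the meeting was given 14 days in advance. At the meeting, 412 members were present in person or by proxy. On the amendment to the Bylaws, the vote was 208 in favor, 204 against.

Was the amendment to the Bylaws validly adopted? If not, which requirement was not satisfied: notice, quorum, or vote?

Notice: 14 days given; 14 required. Satisfied.
Quorum: 10% of 4,106 = 410.60, rounded up to 411; 412 present. Satisfied.
Vote: requires a majority of those present (412); a majority of 412 is 207, so 207 needed; 208 in favor. Satisfied.

Valid — all requirements satisfied.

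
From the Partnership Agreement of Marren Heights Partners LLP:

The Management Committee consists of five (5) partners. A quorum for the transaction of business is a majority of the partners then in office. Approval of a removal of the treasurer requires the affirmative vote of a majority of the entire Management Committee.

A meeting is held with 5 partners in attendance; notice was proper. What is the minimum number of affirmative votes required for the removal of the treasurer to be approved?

The removal of the treasurer requires a majority of the entire Management Committee (5).
A majority of 5 is 3.

3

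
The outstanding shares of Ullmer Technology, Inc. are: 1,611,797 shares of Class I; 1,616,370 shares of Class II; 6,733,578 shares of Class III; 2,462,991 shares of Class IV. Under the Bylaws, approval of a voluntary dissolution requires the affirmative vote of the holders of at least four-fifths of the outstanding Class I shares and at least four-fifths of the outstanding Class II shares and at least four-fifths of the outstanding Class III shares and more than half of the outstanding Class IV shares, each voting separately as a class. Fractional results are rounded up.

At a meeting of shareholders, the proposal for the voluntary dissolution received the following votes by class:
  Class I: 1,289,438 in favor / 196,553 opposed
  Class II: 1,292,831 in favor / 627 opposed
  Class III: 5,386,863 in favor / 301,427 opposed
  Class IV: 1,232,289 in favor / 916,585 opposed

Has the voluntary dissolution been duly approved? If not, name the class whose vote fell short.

Class I: 4/5 of 1611797 = 1289437.60, rounded up to 1289438; 1,289,438 required, 1,289,438 in favor — approved.
Class II: 4/5 of 1616370 = 1293096; 1,293,096 required, 1,292,831 in favor — not approved.
Class III: 4/5 of 6733578 = 5386862.40, rounded up to 5386863; 5,386,863 required, 5,386,863 in favor — approved.
Class IV: a majority of 2462991 is 1231496; 1,231,496 required, 1,232,289 in favor — approved.

Not approved — the Class II shares did not give the required vote.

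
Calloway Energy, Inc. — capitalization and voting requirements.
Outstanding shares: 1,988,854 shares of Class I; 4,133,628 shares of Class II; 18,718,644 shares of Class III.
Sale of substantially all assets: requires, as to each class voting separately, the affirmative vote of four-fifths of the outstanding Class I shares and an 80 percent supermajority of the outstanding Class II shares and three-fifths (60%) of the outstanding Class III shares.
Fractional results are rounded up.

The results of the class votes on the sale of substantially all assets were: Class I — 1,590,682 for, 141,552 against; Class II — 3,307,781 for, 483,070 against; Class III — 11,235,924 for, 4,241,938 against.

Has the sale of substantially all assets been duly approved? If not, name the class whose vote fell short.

Class I: 4/5 of 1988854 = 1591083.20, rounded up to 1591084; 1,591,084 required, 1,590,682 in favor — not approved.
Class II: 4/5 of 4133628 = 3306902.40, rounded up to 3306903; 3,306,903 required, 3,307,781 in favor — approved.
Class III: 3/5 of 18718644 = 11231186.40, rounded up to 11231187; 11,231,187 required, 11,235,924 in favor — approved.

Not approved — the Class I shares did not give the required vote.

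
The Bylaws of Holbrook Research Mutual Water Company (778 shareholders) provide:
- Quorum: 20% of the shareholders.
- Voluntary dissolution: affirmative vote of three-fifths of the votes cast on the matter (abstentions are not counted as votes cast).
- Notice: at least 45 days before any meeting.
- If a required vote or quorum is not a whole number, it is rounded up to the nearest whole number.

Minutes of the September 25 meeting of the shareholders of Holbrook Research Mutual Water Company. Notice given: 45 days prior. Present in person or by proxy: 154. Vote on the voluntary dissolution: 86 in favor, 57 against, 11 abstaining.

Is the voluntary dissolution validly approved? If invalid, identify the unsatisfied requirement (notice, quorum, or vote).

Invalid — quorum requirement not satisfied.

Notice: 45 days given; 45 required. Satisfied.
Quorum: 20% of 778 = 155.60, rounded up to 156; 154 present. Not satisfied.
Vote: requires three-fifths of the votes cast (154 − 11 abstaining = 143); 3/5 of 143 = 85.80, rounded up to 86, so 86 needed; 86 in favor. Satisfied.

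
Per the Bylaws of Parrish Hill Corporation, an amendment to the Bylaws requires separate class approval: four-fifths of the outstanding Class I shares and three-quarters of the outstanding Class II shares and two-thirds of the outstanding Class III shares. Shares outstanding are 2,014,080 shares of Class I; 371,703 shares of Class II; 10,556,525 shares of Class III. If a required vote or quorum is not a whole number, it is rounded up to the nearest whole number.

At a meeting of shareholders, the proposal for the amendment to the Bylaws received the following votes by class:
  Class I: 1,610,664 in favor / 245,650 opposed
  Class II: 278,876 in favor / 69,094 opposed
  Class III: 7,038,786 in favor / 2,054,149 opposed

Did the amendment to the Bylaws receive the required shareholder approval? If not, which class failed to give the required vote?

Class I: 4/5 of 2014080 = 1611264; 1,611,264 required, 1,610,664 in favor — not approved.
Class II: 3/4 of 371703 = 278777.25, rounded up to 278778; 278,778 required, 278,876 in favor — approved.
Class III: 2/3 of 10556525 = 7037683.33, rounded up to 7037684; 7,037,684 required, 7,038,786 in favor — approved.

Not approved — the Class I shares did not give the required vote.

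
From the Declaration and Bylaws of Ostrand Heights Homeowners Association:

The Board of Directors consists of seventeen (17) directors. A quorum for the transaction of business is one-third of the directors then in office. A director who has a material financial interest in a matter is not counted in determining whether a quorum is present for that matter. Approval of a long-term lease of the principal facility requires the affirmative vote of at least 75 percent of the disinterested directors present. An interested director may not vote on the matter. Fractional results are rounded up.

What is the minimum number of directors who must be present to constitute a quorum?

6

1/3 of 17 = 5.67, rounded up to 6.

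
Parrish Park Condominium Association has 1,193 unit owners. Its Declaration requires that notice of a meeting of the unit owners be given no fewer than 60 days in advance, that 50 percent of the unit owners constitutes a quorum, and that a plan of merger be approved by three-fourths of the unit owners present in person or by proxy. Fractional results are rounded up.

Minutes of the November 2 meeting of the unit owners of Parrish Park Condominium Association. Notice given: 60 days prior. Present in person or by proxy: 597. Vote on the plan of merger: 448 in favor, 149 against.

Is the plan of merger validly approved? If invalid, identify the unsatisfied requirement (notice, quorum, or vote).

Notice: 60 days given; 60 required. Satisfied.
Quorum: 50% of 1,193 = 596.50, rounded up to 597; 597 present. Satisfied.
Vote: requires three-fourths of those present (597); 3/4 of 597 = 447.75, rounded up to 448, so 448 needed; 448 in favor. Satisfied.

Valid — all requirements satisfied.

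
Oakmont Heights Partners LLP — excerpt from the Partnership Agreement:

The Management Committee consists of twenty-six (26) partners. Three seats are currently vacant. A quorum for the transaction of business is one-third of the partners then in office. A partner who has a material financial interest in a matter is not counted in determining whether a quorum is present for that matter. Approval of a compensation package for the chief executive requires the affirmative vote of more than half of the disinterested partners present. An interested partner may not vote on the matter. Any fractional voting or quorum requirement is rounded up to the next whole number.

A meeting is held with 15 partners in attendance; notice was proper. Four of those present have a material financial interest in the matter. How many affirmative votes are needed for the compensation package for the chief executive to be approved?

The compensation package for the chief executive requires a majority of the disinterested partners present (15 − 4 = 11).
A majority of 11 is 6.

6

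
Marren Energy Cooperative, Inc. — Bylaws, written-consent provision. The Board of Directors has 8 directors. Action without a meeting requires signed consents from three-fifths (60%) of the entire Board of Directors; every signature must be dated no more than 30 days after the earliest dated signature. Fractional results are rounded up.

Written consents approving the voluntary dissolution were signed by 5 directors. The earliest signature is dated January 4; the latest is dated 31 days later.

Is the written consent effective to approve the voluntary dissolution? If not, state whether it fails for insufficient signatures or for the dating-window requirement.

Signatures required: three-fifths (60%) of 8 — 3/5 of 8 = 4.80, rounded up to 5, so 5 needed; 5 signed. Sufficient.
Dating window: the latest signature is 31 days after the earliest; the limit is 30 days. Outside the window.

Not effective — dating-window requirement not satisfied.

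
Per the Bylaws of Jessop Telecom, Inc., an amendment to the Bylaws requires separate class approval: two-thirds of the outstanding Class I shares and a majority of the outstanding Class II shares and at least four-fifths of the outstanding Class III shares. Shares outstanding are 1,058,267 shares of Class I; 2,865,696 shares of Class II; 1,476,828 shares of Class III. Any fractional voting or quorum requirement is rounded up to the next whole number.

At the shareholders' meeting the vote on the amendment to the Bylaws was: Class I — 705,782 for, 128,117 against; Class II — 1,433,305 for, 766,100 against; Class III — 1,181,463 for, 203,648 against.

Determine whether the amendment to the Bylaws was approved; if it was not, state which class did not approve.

Approved — every class gave the required vote.

Class I: 2/3 of 1058267 = 705511.33, rounded up to 705512; 705,512 required, 705,782 in favor — approved.
Class II: a majority of 2865696 is 1432849; 1,432,849 required, 1,433,305 in favor — approved.
Class III: 4/5 of 1476828 = 1181462.40, rounded up to 1181463; 1,181,463 required, 1,181,463 in favor — approved.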